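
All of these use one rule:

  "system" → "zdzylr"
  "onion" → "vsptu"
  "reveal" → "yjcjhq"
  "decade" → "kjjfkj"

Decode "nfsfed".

galaxy

Shifts by position in system: pos 0: s→z (+7), pos 1: y→d (+5), pos 2: s→z (+7), pos 3: t→y (+5) — repeating every 2. A repeating key of period 2 is used — shifts +7, +5 over and over.
Reversing it on nfsfed: n−7=g, f−5=a, s−7=l, f−5=a, e−7=x, d−5=y.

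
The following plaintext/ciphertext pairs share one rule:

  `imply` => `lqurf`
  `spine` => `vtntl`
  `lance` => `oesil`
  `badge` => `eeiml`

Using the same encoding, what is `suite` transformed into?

vynzl

In imply: i→l is +3, m→q is +4, p→u is +5, l→r is +6 — the shift increases by 1 each position. The shift increases by 1 at each position, starting from +3: 3, 4, 5, ….
Applying it to suite: s+3=v, u+4=y, i+5=n, t+6=z, e+7=l.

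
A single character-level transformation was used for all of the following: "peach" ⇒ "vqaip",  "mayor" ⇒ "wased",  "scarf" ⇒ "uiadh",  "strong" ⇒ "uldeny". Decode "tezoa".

This is an affine cipher: with a=0,…,z=25, each position x becomes (17x+0) mod 26.
Reversing it on tezoa: t(19)→23·(19−0)≡21=v; e(4)→23·(4−0)≡14=o; z(25)→23·(25−0)≡3=d; o(14)→23·(14−0)≡10=k; a(0)→23·(0−0)≡0=a (all mod 26).

vodka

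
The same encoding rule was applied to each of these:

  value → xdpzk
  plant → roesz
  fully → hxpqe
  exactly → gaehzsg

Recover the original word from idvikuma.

In value: v→x is +2, a→d is +3, l→p is +4, u→z is +5 — the shift increases by 1 each position. Each letter shifts forward by (position + 2), i.e. 2, 3, 4, … — the shift grows by one for each successive letter.
Undoing it on idvikuma: i−2=g, d−3=a, v−4=r, i−5=d, k−6=e, u−7=n, m−8=e, a−9=r.

gardener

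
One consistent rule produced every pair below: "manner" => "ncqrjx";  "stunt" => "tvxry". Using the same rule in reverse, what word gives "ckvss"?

bison

Letter i (0-indexed) is shifted by i+1, so successive shifts are 1, 2, 3, ….
Decoding ckvss: c−1=b, k−2=i, v−3=s, s−4=o, s−5=n.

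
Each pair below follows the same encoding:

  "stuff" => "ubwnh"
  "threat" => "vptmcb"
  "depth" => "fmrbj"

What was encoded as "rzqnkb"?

Shifts by position in stuff: pos 0: s→u (+2), pos 1: t→b (+8), pos 2: u→w (+2), pos 3: f→n (+8) — repeating every 2. It's a Vigenère-style cipher with numeric key [2,8]: position i shifts by key[i mod 2].
Undoing it on rzqnkb: r−2=p, z−8=r, q−2=o, n−8=f, k−2=i, b−8=t.

profit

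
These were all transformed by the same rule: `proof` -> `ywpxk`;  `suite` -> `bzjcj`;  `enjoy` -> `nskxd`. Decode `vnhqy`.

might

A repeating key of period 3 is used — shifts +9, +5, +1 over and over.
Undoing it on vnhqy: v−9=m, n−5=i, h−1=g, q−9=h, y−5=t.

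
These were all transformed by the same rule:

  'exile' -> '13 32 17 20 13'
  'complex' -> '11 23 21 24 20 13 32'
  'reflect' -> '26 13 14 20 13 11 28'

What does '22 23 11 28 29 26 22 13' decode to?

e is letter #5 and maps to 13: an offset of 8. Letters become their 1-based position plus 8 (so a→9, b→10, …).
Undoing it on 22 23 11 28 29 26 22 13: 22→(22−8)÷1=14=n, 23→(23−8)÷1=15=o, 11→(11−8)÷1=3=c, 28→(28−8)÷1=20=t, 29→(29−8)÷1=21=u, 26→(26−8)÷1=18=r, 22→(22−8)÷1=14=n, 13→(13−8)÷1=5=e.

nocturne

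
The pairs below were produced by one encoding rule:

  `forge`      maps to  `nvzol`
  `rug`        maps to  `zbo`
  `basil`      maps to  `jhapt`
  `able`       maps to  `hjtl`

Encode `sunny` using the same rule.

abvvg

The shift depends on letter class: consonant f→n is +8, but vowel o→v is +7. Vowels shift forward by 7 and consonants shift forward by 8.
On sunny: s(cons)+8=a, u(vowel)+7=b, n(cons)+8=v, n(cons)+8=v, y(cons)+8=g.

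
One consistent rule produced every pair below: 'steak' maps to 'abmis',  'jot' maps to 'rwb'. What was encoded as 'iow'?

ago

Each letter is shifted forward by 8 in the alphabet (a Caesar shift of +8).
Reversing it on iow: i−8=a, o−8=g, w−8=o.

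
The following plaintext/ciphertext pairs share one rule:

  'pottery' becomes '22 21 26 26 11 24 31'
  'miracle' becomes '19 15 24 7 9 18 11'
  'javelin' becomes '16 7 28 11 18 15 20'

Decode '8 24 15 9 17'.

Letters become their 1-based position plus 6 (so a→7, b→8, …).
Decoding 8 24 15 9 17: 8→(8−6)÷1=2=b, 24→(24−6)÷1=18=r, 15→(15−6)÷1=9=i, 9→(9−6)÷1=3=c, 17→(17−6)÷1=11=k.

brick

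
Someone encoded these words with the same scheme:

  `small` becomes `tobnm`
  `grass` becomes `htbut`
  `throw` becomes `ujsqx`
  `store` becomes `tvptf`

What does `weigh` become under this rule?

Shifts by position in small: pos 0: s→t (+1), pos 1: m→o (+2), pos 2: a→b (+1), pos 3: l→n (+2) — repeating every 2. It's a Vigenère-style cipher with numeric key [1,2]: position i shifts by key[i mod 2].
For weigh: w+1=x, e+2=g, i+1=j, g+2=i, h+1=i.

xgjii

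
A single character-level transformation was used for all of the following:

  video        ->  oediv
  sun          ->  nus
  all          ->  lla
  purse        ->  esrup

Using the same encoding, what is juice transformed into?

The output letters match the input read backwards: video reversed is oediv. It's just the letters in reverse order.
On juice: reverse → eciuj.

eciuj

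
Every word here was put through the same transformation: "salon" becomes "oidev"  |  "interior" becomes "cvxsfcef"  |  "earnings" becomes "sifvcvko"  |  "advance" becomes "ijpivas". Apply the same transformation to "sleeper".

odssnsf

Each letter's alphabet position (a=0..z=25) is mapped through 9·x+8 mod 26 — an affine cipher.
For sleeper: s(18)→9·18+8≡14=o; l(11)→9·11+8≡3=d; e(4)→9·4+8≡18=s; e(4)→9·4+8≡18=s; p(15)→9·15+8≡13=n; e(4)→9·4+8≡18=s; r(17)→9·17+8≡5=f (all mod 26).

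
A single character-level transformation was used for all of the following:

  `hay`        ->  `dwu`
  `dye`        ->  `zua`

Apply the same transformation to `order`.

Every letter moves 22 places later in the alphabet, wrapping around z→a.
On order: o+22=k, r+22=n, d+22=z, e+22=a, r+22=n.

knzan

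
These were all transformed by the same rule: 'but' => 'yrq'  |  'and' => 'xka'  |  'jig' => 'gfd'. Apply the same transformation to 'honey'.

elkbv

Compare letters: b→y is +23, u→r is +23, t→q is +23 — a constant shift. It's a constant shift of +23 (ROT23).
For honey: h+23=e, o+23=l, n+23=k, e+23=b, y+23=v.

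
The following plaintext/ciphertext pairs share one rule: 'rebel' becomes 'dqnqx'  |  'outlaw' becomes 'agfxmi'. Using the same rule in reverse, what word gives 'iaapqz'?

Every letter moves 12 places later in the alphabet, wrapping around z→a.
Reversing it on iaapqz: i−12=w, a−12=o, a−12=o, p−12=d, q−12=e, z−12=n.

wooden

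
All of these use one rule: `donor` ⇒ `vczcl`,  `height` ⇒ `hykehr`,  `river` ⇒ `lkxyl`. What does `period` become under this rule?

Treating letters as 0–25, the rule is x ↦ 3x + 12 (mod 26).
Applying it to period: p(15)→3·15+12≡5=f; e(4)→3·4+12≡24=y; r(17)→3·17+12≡11=l; i(8)→3·8+12≡10=k; o(14)→3·14+12≡2=c; d(3)→3·3+12≡21=v (all mod 26).

fylkcv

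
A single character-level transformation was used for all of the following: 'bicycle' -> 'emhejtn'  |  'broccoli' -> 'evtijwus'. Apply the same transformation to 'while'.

In bicycle: b→e is +3, i→m is +4, c→h is +5, y→e is +6 — the shift increases by 1 each position. Letter i (0-indexed) is shifted by i+3, so successive shifts are 3, 4, 5, ….
On while: w+3=z, h+4=l, i+5=n, l+6=r, e+7=l.

zlnrl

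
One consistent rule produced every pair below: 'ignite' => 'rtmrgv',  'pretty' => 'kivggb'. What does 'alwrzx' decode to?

Letters are reflected about the middle of the alphabet (position → 25−position): Atbash.
Reversing it on alwrzx: a↔z, l↔o, w↔d, r↔i, z↔a, x↔c.

zodiac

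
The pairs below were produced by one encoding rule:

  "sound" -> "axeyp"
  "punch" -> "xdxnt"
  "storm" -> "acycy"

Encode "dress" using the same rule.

laode

In sound: s→a is +8, o→x is +9, u→e is +10, n→y is +11 — the shift increases by 1 each position. Letter i (0-indexed) is shifted by i+8, so successive shifts are 8, 9, 10, ….
On dress: d+8=l, r+9=a, e+10=o, s+11=d, s+12=e.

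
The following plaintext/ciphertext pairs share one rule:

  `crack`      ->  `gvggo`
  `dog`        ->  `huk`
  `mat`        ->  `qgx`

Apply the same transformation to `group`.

The rule splits by letter class: vowels +6, consonants +4.
On group: g(cons)+4=k, r(cons)+4=v, o(vowel)+6=u, u(vowel)+6=a, p(cons)+4=t.

kvuat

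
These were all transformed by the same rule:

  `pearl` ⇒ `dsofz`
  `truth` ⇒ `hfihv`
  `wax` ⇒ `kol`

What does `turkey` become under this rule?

Compare letters: p→d is +14, e→s is +14, a→o is +14 — a constant shift. Every letter moves 14 places later in the alphabet, wrapping around z→a.
For turkey: t+14=h, u+14=i, r+14=f, k+14=y, e+14=s, y+14=m.

hifysm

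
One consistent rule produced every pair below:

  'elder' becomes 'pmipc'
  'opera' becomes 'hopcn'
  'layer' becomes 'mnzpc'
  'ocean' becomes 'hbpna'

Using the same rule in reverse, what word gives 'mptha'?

e(4)→p(15) and l(11)→m(12) fit y≡7x+13 (mod 26); the inverse of 7 mod 26 is 15. This is an affine cipher: with a=0,…,z=25, each position x becomes (7x+13) mod 26.
Decoding mptha: m(12)→15·(12−13)≡11=l; p(15)→15·(15−13)≡4=e; t(19)→15·(19−13)≡12=m; h(7)→15·(7−13)≡14=o; a(0)→15·(0−13)≡13=n (all mod 26).

lemon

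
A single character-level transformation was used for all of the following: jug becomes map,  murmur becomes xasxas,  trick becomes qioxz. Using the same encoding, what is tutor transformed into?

xuzaz

The output letters match the input read backwards, each shifted +6: jug reversed is guj. The word is reversed, then every letter is shifted forward by 6.
For tutor: reverse → rotut; then shift: r+6=x, o+6=u, t+6=z, u+6=a, t+6=z.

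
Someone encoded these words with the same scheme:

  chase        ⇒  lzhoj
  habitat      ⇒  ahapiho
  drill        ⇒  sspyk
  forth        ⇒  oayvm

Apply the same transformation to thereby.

filyloa

Read the word backwards and shift each letter +7.
Applying it to thereby: reverse → ybereht; then shift: y+7=f, b+7=i, e+7=l, r+7=y, e+7=l, h+7=o, t+7=a.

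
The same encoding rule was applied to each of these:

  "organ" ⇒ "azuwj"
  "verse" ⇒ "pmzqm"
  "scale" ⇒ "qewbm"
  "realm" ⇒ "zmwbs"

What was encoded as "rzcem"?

Each letter's alphabet position (a=0..z=25) is mapped through 17·x+22 mod 26 — an affine cipher.
Undoing it on rzcem: r(17)→23·(17−22)≡15=p; z(25)→23·(25−22)≡17=r; c(2)→23·(2−22)≡8=i; e(4)→23·(4−22)≡2=c; m(12)→23·(12−22)≡4=e (all mod 26).

price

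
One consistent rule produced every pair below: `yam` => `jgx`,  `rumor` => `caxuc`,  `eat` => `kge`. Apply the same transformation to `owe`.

uhk

The shift depends on letter class: consonant y→j is +11, but vowel a→g is +6. Vowels shift forward by 6 and consonants shift forward by 11.
On owe: o(vowel)+6=u, w(cons)+11=h, e(vowel)+6=k.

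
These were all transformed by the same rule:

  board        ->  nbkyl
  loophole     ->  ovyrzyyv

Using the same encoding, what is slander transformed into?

The output letters match the input read backwards, each shifted +10: board reversed is draob. Two steps: reverse the string, then apply a Caesar shift of +10.
On slander: reverse → rednals; then shift: r+10=b, e+10=o, d+10=n, n+10=x, a+10=k, l+10=v, s+10=c.

bonxkvc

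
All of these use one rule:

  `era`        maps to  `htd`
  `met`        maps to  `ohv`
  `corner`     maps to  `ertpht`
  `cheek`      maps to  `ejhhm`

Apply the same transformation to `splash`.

urnduj

The rule splits by letter class: vowels +3, consonants +2.
Applying it to splash: s(cons)+2=u, p(cons)+2=r, l(cons)+2=n, a(vowel)+3=d, s(cons)+2=u, h(cons)+2=j.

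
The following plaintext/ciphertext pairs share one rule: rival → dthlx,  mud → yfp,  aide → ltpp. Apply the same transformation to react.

The shift depends on letter class: consonant r→d is +12, but vowel i→t is +11. Two shifts are in play — +11 for a/e/i/o/u, +12 for every other letter.
Applying it to react: r(cons)+12=d, e(vowel)+11=p, a(vowel)+11=l, c(cons)+12=o, t(cons)+12=f.

dplof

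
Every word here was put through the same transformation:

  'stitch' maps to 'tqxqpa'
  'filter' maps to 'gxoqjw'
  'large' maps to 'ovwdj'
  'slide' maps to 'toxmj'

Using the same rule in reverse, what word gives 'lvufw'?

major

Treating letters as 0–25, the rule is x ↦ 23x + 21 (mod 26).
Reversing it on lvufw: l(11)→17·(11−21)≡12=m; v(21)→17·(21−21)≡0=a; u(20)→17·(20−21)≡9=j; f(5)→17·(5−21)≡14=o; w(22)→17·(22−21)≡17=r (all mod 26).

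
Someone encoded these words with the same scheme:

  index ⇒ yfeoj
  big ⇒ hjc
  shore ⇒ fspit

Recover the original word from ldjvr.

The output letters match the input read backwards, each shifted +1: index reversed is xedni. The word is reversed, then every letter is shifted forward by 1.
Reversing it on ldjvr: shift back: l−1=k, d−1=c, j−1=i, v−1=u, r−1=q → kciuq; then reverse → quick.

quick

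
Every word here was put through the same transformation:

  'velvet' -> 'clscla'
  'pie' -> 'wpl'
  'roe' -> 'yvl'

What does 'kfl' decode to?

dye

Compare letters: v→c is +7, e→l is +7, l→s is +7 — a constant shift. Each letter is shifted forward by 7 in the alphabet (a Caesar shift of +7).
Undoing it on kfl: k−7=d, f−7=y, l−7=e.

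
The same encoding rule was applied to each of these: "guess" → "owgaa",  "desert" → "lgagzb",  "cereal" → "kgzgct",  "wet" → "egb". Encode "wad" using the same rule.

The shift depends on letter class: consonant g→o is +8, but vowel u→w is +2. Two shifts are in play — +2 for a/e/i/o/u, +8 for every other letter.
Applying it to wad: w(cons)+8=e, a(vowel)+2=c, d(cons)+8=l.

ecl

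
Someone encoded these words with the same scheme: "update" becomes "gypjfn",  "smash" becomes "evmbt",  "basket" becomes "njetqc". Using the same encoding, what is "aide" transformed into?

mrpn

It's a Vigenère-style cipher with numeric key [12,9]: position i shifts by key[i mod 2].
For aide: a+12=m, i+9=r, d+12=p, e+9=n.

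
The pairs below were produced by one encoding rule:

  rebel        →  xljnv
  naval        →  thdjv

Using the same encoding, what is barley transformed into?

hhzuoj

In rebel: r→x is +6, e→l is +7, b→j is +8, e→n is +9 — the shift increases by 1 each position. The shift increases by 1 at each position, starting from +6: 6, 7, 8, ….
On barley: b+6=h, a+7=h, r+8=z, l+9=u, e+10=o, y+11=j.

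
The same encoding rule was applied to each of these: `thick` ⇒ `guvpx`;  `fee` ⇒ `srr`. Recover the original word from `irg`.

vet

Compare letters: t→g is +13, h→u is +13, i→v is +13 — a constant shift. This is a Caesar cipher with shift 13.
Undoing it on irg: i−13=v, r−13=e, g−13=t.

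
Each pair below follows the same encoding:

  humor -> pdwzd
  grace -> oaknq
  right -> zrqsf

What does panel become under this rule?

xjxpx

In humor: h→p is +8, u→d is +9, m→w is +10, o→z is +11 — the shift increases by 1 each position. Each letter shifts forward by (position + 8), i.e. 8, 9, 10, … — the shift grows by one for each successive letter.
Applying it to panel: p+8=x, a+9=j, n+10=x, e+11=p, l+12=x.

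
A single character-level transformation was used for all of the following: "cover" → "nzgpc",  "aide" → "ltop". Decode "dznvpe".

Every letter moves 11 places later in the alphabet, wrapping around z→a.
Undoing it on dznvpe: d−11=s, z−11=o, n−11=c, v−11=k, p−11=e, e−11=t.

socket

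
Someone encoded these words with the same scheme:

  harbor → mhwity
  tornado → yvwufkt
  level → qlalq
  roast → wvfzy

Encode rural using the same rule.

Shifts by position in harbor: pos 0: h→m (+5), pos 1: a→h (+7), pos 2: r→w (+5), pos 3: b→i (+7) — repeating every 2. It's a Vigenère-style cipher with numeric key [5,7]: position i shifts by key[i mod 2].
Applying it to rural: r+5=w, u+7=b, r+5=w, a+7=h, l+5=q.

wbwhq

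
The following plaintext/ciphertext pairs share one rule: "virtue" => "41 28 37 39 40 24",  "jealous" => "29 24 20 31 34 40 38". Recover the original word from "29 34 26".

jog

The number is (letter's place in the alphabet, a=1) + 19.
Undoing it on 29 34 26: 29→(29−19)÷1=10=j, 34→(34−19)÷1=15=o, 26→(26−19)÷1=7=g.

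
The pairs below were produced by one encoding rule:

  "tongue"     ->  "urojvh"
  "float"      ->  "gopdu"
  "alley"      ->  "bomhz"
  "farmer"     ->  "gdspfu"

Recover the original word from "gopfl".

Shifts by position in tongue: pos 0: t→u (+1), pos 1: o→r (+3), pos 2: n→o (+1), pos 3: g→j (+3) — repeating every 2. It's a Vigenère-style cipher with numeric key [1,3]: position i shifts by key[i mod 2].
Undoing it on gopfl: g−1=f, o−3=l, p−1=o, f−3=c, l−1=k.

flock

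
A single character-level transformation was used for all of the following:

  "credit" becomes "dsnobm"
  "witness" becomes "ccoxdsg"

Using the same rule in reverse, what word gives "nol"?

The output letters match the input read backwards, each shifted +10: credit reversed is tiderc. Read the word backwards and shift each letter +10.
Reversing it on nol: shift back: n−10=d, o−10=e, l−10=b → deb; then reverse → bed.

bed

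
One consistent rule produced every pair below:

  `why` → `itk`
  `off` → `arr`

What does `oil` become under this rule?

aux

Compare letters: w→i is +12, h→t is +12, y→k is +12 — a constant shift. It's a constant shift of +12 (ROT12).
Applying it to oil: o+12=a, i+12=u, l+12=x.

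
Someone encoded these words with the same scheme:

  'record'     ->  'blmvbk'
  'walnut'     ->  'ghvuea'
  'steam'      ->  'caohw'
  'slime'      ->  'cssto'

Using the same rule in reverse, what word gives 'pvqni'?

Shifts by position in record: pos 0: r→b (+10), pos 1: e→l (+7), pos 2: c→m (+10), pos 3: o→v (+7) — repeating every 2. A repeating key of period 2 is used — shifts +10, +7 over and over.
Undoing it on pvqni: p−10=f, v−7=o, q−10=g, n−7=g, i−10=y.

foggy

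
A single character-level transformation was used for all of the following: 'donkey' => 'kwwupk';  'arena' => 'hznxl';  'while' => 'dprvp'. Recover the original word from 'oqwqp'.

hinge

Each letter shifts forward by (position + 7), i.e. 7, 8, 9, … — the shift grows by one for each successive letter.
Undoing it on oqwqp: o−7=h, q−8=i, w−9=n, q−10=g, p−11=e.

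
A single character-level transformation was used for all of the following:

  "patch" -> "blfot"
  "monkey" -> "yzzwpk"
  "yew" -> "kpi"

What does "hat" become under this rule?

The shift depends on letter class: consonant p→b is +12, but vowel a→l is +11. Vowels shift forward by 11 and consonants shift forward by 12.
On hat: h(cons)+12=t, a(vowel)+11=l, t(cons)+12=f.

tlf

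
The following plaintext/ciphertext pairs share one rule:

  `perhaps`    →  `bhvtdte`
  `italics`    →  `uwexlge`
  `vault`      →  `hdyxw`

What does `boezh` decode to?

Shifts by position in perhaps: pos 0: p→b (+12), pos 1: e→h (+3), pos 2: r→v (+4), pos 3: h→t (+12), pos 4: a→d (+3), pos 5: p→t (+4) — repeating every 3. The shifts repeat in a cycle of length 3: positions 0,1,… shift by +12, +3, +4, then the pattern repeats.
Decoding boezh: b−12=p, o−3=l, e−4=a, z−12=n, h−3=e.

plane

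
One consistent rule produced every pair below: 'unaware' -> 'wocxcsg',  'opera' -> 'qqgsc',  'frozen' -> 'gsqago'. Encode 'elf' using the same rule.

gmg

The shift depends on letter class: consonant n→o is +1, but vowel u→w is +2. Vowels shift forward by 2 and consonants shift forward by 1.
For elf: e(vowel)+2=g, l(cons)+1=m, f(cons)+1=g.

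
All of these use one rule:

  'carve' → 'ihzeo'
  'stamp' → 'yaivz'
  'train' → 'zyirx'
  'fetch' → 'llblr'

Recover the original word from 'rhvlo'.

Each letter shifts forward by (position + 6), i.e. 6, 7, 8, … — the shift grows by one for each successive letter.
Undoing it on rhvlo: r−6=l, h−7=a, v−8=n, l−9=c, o−10=e.

lance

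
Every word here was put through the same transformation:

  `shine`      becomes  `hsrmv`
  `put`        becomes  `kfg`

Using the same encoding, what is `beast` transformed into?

yvzhg

Each pair mirrors across the alphabet (s↔h, h↔s, i↔r): positions sum to 25. This is the alphabet-reversal cipher (Atbash): a becomes z, b becomes y, etc.
Applying it to beast: b↔y, e↔v, a↔z, s↔h, t↔g.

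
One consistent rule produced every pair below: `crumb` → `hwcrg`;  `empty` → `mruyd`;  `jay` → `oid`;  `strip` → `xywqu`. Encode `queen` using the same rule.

vcmms

The shift depends on letter class: consonant c→h is +5, but vowel u→c is +8. The rule splits by letter class: vowels +8, consonants +5.
For queen: q(cons)+5=v, u(vowel)+8=c, e(vowel)+8=m, e(vowel)+8=m, n(cons)+5=s.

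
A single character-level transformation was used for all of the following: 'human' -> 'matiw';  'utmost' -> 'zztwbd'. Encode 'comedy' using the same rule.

hutmmi

In human: h→m is +5, u→a is +6, m→t is +7, a→i is +8 — the shift increases by 1 each position. Letter i (0-indexed) is shifted by i+5, so successive shifts are 5, 6, 7, ….
For comedy: c+5=h, o+6=u, m+7=t, e+8=m, d+9=m, y+10=i.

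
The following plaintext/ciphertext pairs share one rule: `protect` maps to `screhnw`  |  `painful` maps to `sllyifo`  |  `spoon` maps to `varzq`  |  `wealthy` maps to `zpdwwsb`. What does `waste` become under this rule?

zlveh

It's a Vigenère-style cipher with numeric key [3,11]: position i shifts by key[i mod 2].
For waste: w+3=z, a+11=l, s+3=v, t+11=e, e+3=h.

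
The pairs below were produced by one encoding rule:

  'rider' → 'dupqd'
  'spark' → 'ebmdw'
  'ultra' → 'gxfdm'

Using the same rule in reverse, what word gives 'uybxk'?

Compare letters: r→d is +12, i→u is +12, d→p is +12 — a constant shift. Every letter moves 12 places later in the alphabet, wrapping around z→a.
Undoing it on uybxk: u−12=i, y−12=m, b−12=p, x−12=l, k−12=y.

imply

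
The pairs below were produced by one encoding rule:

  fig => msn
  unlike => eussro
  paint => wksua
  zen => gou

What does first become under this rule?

Two shifts are in play — +10 for a/e/i/o/u, +7 for every other letter.
On first: f(cons)+7=m, i(vowel)+10=s, r(cons)+7=y, s(cons)+7=z, t(cons)+7=a.

msyza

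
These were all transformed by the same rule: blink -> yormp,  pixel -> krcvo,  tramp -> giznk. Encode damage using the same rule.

Letters are reflected about the middle of the alphabet (position → 25−position): Atbash.
For damage: d↔w, a↔z, m↔n, a↔z, g↔t, e↔v.

wznztv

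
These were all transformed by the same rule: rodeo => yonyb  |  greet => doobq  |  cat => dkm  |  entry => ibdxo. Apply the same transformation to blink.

The output letters match the input read backwards, each shifted +10: rodeo reversed is oedor. Two steps: reverse the string, then apply a Caesar shift of +10.
For blink: reverse → knilb; then shift: k+10=u, n+10=x, i+10=s, l+10=v, b+10=l.

uxsvl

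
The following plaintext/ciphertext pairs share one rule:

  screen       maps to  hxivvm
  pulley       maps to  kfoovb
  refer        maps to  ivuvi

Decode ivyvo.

rebel

Each pair mirrors across the alphabet (s↔h, c↔x, r↔i): positions sum to 25. Each letter is replaced by its mirror in the alphabet: a↔z, b↔y, c↔x, and so on (the Atbash cipher).
Reversing it on ivyvo: i↔r, v↔e, y↔b, v↔e, o↔l.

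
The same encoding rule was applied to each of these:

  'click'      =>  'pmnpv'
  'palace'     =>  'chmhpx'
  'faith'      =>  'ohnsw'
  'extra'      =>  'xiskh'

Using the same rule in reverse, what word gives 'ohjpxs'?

faucet

Treating letters as 0–25, the rule is x ↦ 17x + 7 (mod 26).
Reversing it on ohjpxs: o(14)→23·(14−7)≡5=f; h(7)→23·(7−7)≡0=a; j(9)→23·(9−7)≡20=u; p(15)→23·(15−7)≡2=c; x(23)→23·(23−7)≡4=e; s(18)→23·(18−7)≡19=t (all mod 26).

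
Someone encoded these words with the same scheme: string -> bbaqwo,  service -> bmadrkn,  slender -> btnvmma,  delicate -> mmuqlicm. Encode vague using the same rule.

eipcn

It's a Vigenère-style cipher with numeric key [9,8]: position i shifts by key[i mod 2].
Applying it to vague: v+9=e, a+8=i, g+9=p, u+8=c, e+9=n.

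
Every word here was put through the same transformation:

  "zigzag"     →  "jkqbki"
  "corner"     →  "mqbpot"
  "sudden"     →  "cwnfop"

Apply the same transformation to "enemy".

A repeating key of period 2 is used — shifts +10, +2 over and over.
On enemy: e+10=o, n+2=p, e+10=o, m+2=o, y+10=i.

opooi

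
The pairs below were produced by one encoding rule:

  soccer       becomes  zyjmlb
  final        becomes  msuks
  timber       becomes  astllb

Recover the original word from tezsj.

music

Shifts by position in soccer: pos 0: s→z (+7), pos 1: o→y (+10), pos 2: c→j (+7), pos 3: c→m (+10) — repeating every 2. A repeating key of period 2 is used — shifts +7, +10 over and over.
Decoding tezsj: t−7=m, e−10=u, z−7=s, s−10=i, j−7=c.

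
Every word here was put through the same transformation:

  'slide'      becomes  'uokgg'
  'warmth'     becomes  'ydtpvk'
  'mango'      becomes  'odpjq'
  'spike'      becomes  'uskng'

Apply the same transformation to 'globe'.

The shifts repeat in a cycle of length 2: positions 0,1,… shift by +2, +3, then the pattern repeats.
On globe: g+2=i, l+3=o, o+2=q, b+3=e, e+2=g.

ioqeg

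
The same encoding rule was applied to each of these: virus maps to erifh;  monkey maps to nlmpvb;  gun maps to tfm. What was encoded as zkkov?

Each pair mirrors across the alphabet (v↔e, i↔r, r↔i): positions sum to 25. Each letter is replaced by its mirror in the alphabet: a↔z, b↔y, c↔x, and so on (the Atbash cipher).
Decoding zkkov: z↔a, k↔p, k↔p, o↔l, v↔e.

apple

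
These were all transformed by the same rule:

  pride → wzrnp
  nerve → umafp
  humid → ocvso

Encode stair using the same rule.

zbjsc

In pride: p→w is +7, r→z is +8, i→r is +9, d→n is +10 — the shift increases by 1 each position. Letter i (0-indexed) is shifted by i+7, so successive shifts are 7, 8, 9, ….
Applying it to stair: s+7=z, t+8=b, a+9=j, i+10=s, r+11=c.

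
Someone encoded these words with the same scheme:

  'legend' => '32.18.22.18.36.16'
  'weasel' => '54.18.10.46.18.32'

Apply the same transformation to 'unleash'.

l(#12)→32 and e(#5)→18: differences scale by 2, so n = 2·pos + 8. Each letter becomes 2×(its alphabet position, a=1..z=26) + 8.
For unleash: u=21→50, n=14→36, l=12→32, e=5→18, a=1→10, s=19→46, h=8→24.

50.36.32.18.10.46.24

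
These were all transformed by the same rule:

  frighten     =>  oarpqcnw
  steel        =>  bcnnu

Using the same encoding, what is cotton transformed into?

Compare letters: f→o is +9, r→a is +9, i→r is +9 — a constant shift. Each letter is shifted forward by 9 in the alphabet (a Caesar shift of +9).
Applying it to cotton: c+9=l, o+9=x, t+9=c, t+9=c, o+9=x, n+9=w.

lxccxw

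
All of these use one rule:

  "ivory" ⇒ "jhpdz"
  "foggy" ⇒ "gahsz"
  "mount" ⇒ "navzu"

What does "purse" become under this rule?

Shifts by position in ivory: pos 0: i→j (+1), pos 1: v→h (+12), pos 2: o→p (+1), pos 3: r→d (+12) — repeating every 2. A repeating key of period 2 is used — shifts +1, +12 over and over.
Applying it to purse: p+1=q, u+12=g, r+1=s, s+12=e, e+1=f.

qgsef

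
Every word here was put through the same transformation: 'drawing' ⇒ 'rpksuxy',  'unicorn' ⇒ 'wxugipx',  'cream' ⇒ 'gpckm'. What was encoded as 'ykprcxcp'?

d(3)→r(17) and r(17)→p(15) fit y≡11x+10 (mod 26); the inverse of 11 mod 26 is 19. Treating letters as 0–25, the rule is x ↦ 11x + 10 (mod 26).
Decoding ykprcxcp: y(24)→19·(24−10)≡6=g; k(10)→19·(10−10)≡0=a; p(15)→19·(15−10)≡17=r; r(17)→19·(17−10)≡3=d; c(2)→19·(2−10)≡4=e; x(23)→19·(23−10)≡13=n; c(2)→19·(2−10)≡4=e; p(15)→19·(15−10)≡17=r (all mod 26).

gardener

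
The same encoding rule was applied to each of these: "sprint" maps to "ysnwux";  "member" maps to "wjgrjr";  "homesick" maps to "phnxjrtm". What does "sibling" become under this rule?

lsnqgnx

The output letters match the input read backwards, each shifted +5: sprint reversed is tnirps. Two steps: reverse the string, then apply a Caesar shift of +5.
On sibling: reverse → gnilbis; then shift: g+5=l, n+5=s, i+5=n, l+5=q, b+5=g, i+5=n, s+5=x.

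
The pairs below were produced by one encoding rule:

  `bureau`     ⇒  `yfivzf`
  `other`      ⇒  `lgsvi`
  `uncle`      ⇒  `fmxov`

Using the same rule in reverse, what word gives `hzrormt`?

sailing

Each pair mirrors across the alphabet (b↔y, u↔f, r↔i): positions sum to 25. Letters are reflected about the middle of the alphabet (position → 25−position): Atbash.
Reversing it on hzrormt: h↔s, z↔a, r↔i, o↔l, r↔i, m↔n, t↔g.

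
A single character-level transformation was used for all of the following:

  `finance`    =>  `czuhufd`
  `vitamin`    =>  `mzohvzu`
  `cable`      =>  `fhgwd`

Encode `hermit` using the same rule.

f(5)→c(2) and i(8)→z(25) fit y≡25x+7 (mod 26); the inverse of 25 mod 26 is 25. Each letter's alphabet position (a=0..z=25) is mapped through 25·x+7 mod 26 — an affine cipher.
Applying it to hermit: h(7)→25·7+7≡0=a; e(4)→25·4+7≡3=d; r(17)→25·17+7≡16=q; m(12)→25·12+7≡21=v; i(8)→25·8+7≡25=z; t(19)→25·19+7≡14=o (all mod 26).

adqvzo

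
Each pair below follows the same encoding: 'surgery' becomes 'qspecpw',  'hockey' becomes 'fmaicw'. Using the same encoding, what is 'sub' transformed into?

Compare letters: s→q is +24, u→s is +24, r→p is +24 — a constant shift. This is a Caesar cipher with shift 24.
For sub: s+24=q, u+24=s, b+24=z.

qsz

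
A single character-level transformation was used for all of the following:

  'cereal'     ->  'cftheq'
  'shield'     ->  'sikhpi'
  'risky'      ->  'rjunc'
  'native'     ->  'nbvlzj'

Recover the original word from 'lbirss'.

In cereal: c→c is +0, e→f is +1, r→t is +2, e→h is +3 — the shift increases by 1 each position. The shift increases by 1 at each position, starting from +0: 0, 1, 2, ….
Decoding lbirss: l−0=l, b−1=a, i−2=g, r−3=o, s−4=o, s−5=n.

lagoon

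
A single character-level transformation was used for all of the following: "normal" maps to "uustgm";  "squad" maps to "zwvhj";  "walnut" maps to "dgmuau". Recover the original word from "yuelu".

Shifts by position in normal: pos 0: n→u (+7), pos 1: o→u (+6), pos 2: r→s (+1), pos 3: m→t (+7), pos 4: a→g (+6), pos 5: l→m (+1) — repeating every 3. A repeating key of period 3 is used — shifts +7, +6, +1 over and over.
Undoing it on yuelu: y−7=r, u−6=o, e−1=d, l−7=e, u−6=o.

rodeo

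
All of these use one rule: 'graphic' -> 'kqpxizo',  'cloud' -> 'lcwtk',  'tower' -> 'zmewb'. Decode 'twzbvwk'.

control

The output letters match the input read backwards, each shifted +8: graphic reversed is cihparg. Read the word backwards and shift each letter +8.
Undoing it on twzbvwk: shift back: t−8=l, w−8=o, z−8=r, b−8=t, v−8=n, w−8=o, k−8=c → lortnoc; then reverse → control.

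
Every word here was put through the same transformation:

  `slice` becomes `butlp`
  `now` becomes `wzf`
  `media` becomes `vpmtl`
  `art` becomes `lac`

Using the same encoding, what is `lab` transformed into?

The shift depends on letter class: consonant s→b is +9, but vowel i→t is +11. Vowels shift forward by 11 and consonants shift forward by 9.
Applying it to lab: l(cons)+9=u, a(vowel)+11=l, b(cons)+9=k.

ulk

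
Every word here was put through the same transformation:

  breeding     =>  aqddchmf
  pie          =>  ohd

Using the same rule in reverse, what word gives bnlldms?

comment

Compare letters: b→a is +25, r→q is +25, e→d is +25 — a constant shift. This is a Caesar cipher with shift 25.
Reversing it on bnlldms: b−25=c, n−25=o, l−25=m, l−25=m, d−25=e, m−25=n, s−25=t.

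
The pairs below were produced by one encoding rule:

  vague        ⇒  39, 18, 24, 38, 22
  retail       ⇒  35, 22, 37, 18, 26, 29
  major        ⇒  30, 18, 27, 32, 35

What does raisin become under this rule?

v is letter #22 and maps to 39: an offset of 17. Each letter is replaced by its alphabet position (a=1..z=26) + 17.
On raisin: r=18→35, a=1→18, i=9→26, s=19→36, i=9→26, n=14→31.

35, 18, 26, 36, 26, 31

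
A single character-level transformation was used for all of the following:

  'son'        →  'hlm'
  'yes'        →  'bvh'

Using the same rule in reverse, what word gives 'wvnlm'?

Each pair mirrors across the alphabet (s↔h, o↔l, n↔m): positions sum to 25. This is the alphabet-reversal cipher (Atbash): a becomes z, b becomes y, etc.
Reversing it on wvnlm: w↔d, v↔e, n↔m, l↔o, m↔n.

demon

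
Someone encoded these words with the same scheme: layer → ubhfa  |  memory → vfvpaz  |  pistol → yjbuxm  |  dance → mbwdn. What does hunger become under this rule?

A repeating key of period 2 is used — shifts +9, +1 over and over.
For hunger: h+9=q, u+1=v, n+9=w, g+1=h, e+9=n, r+1=s.

qvwhns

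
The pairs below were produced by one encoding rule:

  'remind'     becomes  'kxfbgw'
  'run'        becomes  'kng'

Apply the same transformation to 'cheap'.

vaxti

Compare letters: r→k is +19, e→x is +19, m→f is +19 — a constant shift. Every letter moves 19 places later in the alphabet, wrapping around z→a.
On cheap: c+19=v, h+19=a, e+19=x, a+19=t, p+19=i.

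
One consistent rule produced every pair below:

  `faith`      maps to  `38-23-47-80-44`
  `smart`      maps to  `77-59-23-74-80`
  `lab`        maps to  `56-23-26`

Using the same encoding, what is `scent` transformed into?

With a=1..z=26, the number is 3·pos + 20.
On scent: s=19→77, c=3→29, e=5→35, n=14→62, t=20→80.

77-29-35-62-80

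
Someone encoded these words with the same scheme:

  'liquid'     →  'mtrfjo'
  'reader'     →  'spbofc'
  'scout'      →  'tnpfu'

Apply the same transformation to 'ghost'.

hspdu

Shifts by position in liquid: pos 0: l→m (+1), pos 1: i→t (+11), pos 2: q→r (+1), pos 3: u→f (+11) — repeating every 2. The shifts repeat in a cycle of length 2: positions 0,1,… shift by +1, +11, then the pattern repeats.
For ghost: g+1=h, h+11=s, o+1=p, s+11=d, t+1=u.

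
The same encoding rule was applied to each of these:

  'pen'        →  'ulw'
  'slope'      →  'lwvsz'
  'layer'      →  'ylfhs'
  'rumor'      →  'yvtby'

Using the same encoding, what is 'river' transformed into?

Two steps: reverse the string, then apply a Caesar shift of +7.
On river: reverse → revir; then shift: r+7=y, e+7=l, v+7=c, i+7=p, r+7=y.

ylcpy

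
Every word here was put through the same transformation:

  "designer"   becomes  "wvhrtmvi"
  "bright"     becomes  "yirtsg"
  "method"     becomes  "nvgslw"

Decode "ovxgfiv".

lecture

Each pair mirrors across the alphabet (d↔w, e↔v, s↔h): positions sum to 25. This is the alphabet-reversal cipher (Atbash): a becomes z, b becomes y, etc.
Undoing it on ovxgfiv: o↔l, v↔e, x↔c, g↔t, f↔u, i↔r, v↔e.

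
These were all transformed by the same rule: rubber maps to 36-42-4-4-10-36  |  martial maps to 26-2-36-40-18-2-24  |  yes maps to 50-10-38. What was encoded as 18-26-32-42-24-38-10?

Each letter becomes 2×(its alphabet position, a=1..z=26).
Reversing it on 18-26-32-42-24-38-10: 18→(18−0)÷2=9=i, 26→(26−0)÷2=13=m, 32→(32−0)÷2=16=p, 42→(42−0)÷2=21=u, 24→(24−0)÷2=12=l, 38→(38−0)÷2=19=s, 10→(10−0)÷2=5=e.

impulse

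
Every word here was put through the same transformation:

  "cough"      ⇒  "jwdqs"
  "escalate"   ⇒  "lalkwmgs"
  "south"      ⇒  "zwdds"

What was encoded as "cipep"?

vague

Each letter shifts forward by (position + 7), i.e. 7, 8, 9, … — the shift grows by one for each successive letter.
Undoing it on cipep: c−7=v, i−8=a, p−9=g, e−10=u, p−11=e.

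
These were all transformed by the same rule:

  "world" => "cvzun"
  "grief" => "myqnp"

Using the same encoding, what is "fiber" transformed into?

lpjnb

In world: w→c is +6, o→v is +7, r→z is +8, l→u is +9 — the shift increases by 1 each position. The shift increases by 1 at each position, starting from +6: 6, 7, 8, ….
On fiber: f+6=l, i+7=p, b+8=j, e+9=n, r+10=b.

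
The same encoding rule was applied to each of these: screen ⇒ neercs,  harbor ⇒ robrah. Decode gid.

The word is simply reversed.
Reversing it on gid: then reverse → dig.

dig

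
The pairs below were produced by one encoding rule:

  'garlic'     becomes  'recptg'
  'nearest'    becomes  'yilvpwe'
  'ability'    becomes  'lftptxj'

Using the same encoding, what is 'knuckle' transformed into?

Shifts by position in garlic: pos 0: g→r (+11), pos 1: a→e (+4), pos 2: r→c (+11), pos 3: l→p (+4) — repeating every 2. The shifts repeat in a cycle of length 2: positions 0,1,… shift by +11, +4, then the pattern repeats.
Applying it to knuckle: k+11=v, n+4=r, u+11=f, c+4=g, k+11=v, l+4=p, e+11=p.

vrfgvpp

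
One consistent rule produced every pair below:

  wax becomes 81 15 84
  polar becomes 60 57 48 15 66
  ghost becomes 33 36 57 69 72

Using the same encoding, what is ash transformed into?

15 69 36

w(#23)→81 and a(#1)→15: differences scale by 3, so n = 3·pos + 12. Each letter becomes 3×(its alphabet position, a=1..z=26) + 12.
For ash: a=1→15, s=19→69, h=8→36.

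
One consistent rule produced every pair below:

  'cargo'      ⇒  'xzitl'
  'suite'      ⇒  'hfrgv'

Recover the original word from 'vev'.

This is the alphabet-reversal cipher (Atbash): a becomes z, b becomes y, etc.
Undoing it on vev: v↔e, e↔v, v↔e.

eve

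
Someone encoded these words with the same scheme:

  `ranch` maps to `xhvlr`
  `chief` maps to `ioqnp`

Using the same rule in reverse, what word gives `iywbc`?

In ranch: r→x is +6, a→h is +7, n→v is +8, c→l is +9 — the shift increases by 1 each position. Letter i (0-indexed) is shifted by i+6, so successive shifts are 6, 7, 8, ….
Undoing it on iywbc: i−6=c, y−7=r, w−8=o, b−9=s, c−10=s.

cross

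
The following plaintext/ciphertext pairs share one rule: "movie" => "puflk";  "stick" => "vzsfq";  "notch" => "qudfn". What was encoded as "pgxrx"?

Shifts by position in movie: pos 0: m→p (+3), pos 1: o→u (+6), pos 2: v→f (+10), pos 3: i→l (+3), pos 4: e→k (+6) — repeating every 3. The shifts repeat in a cycle of length 3: positions 0,1,… shift by +3, +6, +10, then the pattern repeats.
Reversing it on pgxrx: p−3=m, g−6=a, x−10=n, r−3=o, x−6=r.

manor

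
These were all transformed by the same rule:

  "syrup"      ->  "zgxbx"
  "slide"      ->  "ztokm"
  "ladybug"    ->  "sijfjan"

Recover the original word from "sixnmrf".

largely

Shifts by position in syrup: pos 0: s→z (+7), pos 1: y→g (+8), pos 2: r→x (+6), pos 3: u→b (+7), pos 4: p→x (+8) — repeating every 3. It's a Vigenère-style cipher with numeric key [7,8,6]: position i shifts by key[i mod 3].
Undoing it on sixnmrf: s−7=l, i−8=a, x−6=r, n−7=g, m−8=e, r−6=l, f−7=y.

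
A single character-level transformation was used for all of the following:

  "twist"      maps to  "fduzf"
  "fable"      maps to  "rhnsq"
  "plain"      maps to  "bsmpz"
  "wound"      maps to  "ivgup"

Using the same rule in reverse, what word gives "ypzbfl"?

minute

Shifts by position in twist: pos 0: t→f (+12), pos 1: w→d (+7), pos 2: i→u (+12), pos 3: s→z (+7) — repeating every 2. The shifts repeat in a cycle of length 2: positions 0,1,… shift by +12, +7, then the pattern repeats.
Undoing it on ypzbfl: y−12=m, p−7=i, z−12=n, b−7=u, f−12=t, l−7=e.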